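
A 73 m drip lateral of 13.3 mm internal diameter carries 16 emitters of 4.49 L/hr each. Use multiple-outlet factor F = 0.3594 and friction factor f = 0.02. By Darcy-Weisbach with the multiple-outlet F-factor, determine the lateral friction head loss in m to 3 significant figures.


Approach: apply Darcy-Weisbach with the multiple-outlet F-factor, Q = n*q/(3600*1000) m^3/s; v = Q/A; hf = F*f*(L/D)*(v^2/(2g)).
Q = 16*4.49/(3600*1000) = 1.9956e-05 m^3/s
A = pi*(13.3e-3/2)^2 = 1.3893e-04 m^2, so v = Q/A = 0.14364 m/s
hf = 0.3594*0.02*(73/0.0133)*(0.14364^2/(2*9.81)) = 0.0415 m
Therefore the lateral friction head loss = 0.0415 m.


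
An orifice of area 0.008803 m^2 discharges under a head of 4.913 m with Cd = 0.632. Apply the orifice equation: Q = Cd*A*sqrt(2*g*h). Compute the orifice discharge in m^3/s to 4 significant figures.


Q = 0.632 * 0.008803 * sqrt(2*9.81*4.913) = 0.05462 m^3/s
Therefore the orifice discharge = 0.05462 m^3/s.


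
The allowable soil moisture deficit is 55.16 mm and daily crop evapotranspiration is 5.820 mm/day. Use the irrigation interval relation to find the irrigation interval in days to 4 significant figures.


Approach: apply the irrigation interval relation, interval = SMD / ETc.
interval = 55.16 / 5.820 = 9.478 days
Therefore the irrigation interval = 9.478 days.


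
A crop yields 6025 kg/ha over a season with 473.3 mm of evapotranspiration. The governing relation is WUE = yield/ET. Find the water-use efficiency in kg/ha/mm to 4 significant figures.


WUE = 6025 / 473.3 = 12.73 kg/ha/mm
Therefore the water-use efficiency = 12.73 kg/ha/mm.


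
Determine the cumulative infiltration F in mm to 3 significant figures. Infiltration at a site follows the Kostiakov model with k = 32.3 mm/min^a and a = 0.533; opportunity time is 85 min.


Approach: apply the Kostiakov infiltration equation, F = k*t^a.
F = 32.3 * 85^0.533 = 345 mm
Therefore the cumulative infiltration F = 345 mm.


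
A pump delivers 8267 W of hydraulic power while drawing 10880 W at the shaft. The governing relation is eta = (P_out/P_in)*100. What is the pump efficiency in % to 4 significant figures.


eta = (8267 / 10880) * 100 = 75.98 %
Therefore the pump efficiency = 75.98 %.


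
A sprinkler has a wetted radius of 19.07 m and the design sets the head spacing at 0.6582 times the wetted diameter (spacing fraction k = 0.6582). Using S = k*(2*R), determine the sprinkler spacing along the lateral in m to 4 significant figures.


S = 0.6582 * (2 * 19.07) = 25.10 m
Therefore the sprinkler spacing along the lateral = 25.10 m.


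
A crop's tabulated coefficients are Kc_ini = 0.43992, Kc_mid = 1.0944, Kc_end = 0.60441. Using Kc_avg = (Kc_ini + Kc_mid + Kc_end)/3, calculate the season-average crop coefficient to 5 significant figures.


Kc_avg = (0.43992 + 1.0944 + 0.60441)/3 = 0.71291
Therefore the season-average crop coefficient = 0.71291.


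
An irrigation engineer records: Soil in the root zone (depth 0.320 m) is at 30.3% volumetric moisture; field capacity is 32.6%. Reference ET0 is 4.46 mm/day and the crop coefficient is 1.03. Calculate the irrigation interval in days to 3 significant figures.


Approach: apply soil-water budget scheduling, SMD = (FC-theta)/100*depth*1000; ETc = ET0*Kc; interval = SMD/ETc.
Step 1 — soil moisture deficit:
  SMD = (32.6 - 30.3)/100 * 0.320 * 1000 = 7.3600 mm
Step 2 — daily crop ET (ETc = ET0*Kc):
  ETc = 4.46 * 1.03 = 4.5938 mm/day
Step 3 — irrigation interval (SMD/ETc):
  interval = 7.3600 / 4.5938 = 1.60 days
Therefore the irrigation interval = 1.60 days.


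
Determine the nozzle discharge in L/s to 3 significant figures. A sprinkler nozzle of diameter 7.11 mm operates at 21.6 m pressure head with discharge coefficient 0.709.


Approach: apply the orifice equation, Q = Cd*A*sqrt(2*g*h), A = pi*(d/2)^2.
A = pi*(7.11e-3/2)^2 = 3.9704e-05 m^2
Q = 0.709 * 3.9704e-05 * sqrt(2*9.81*21.6) * 1000 = 0.579 L/s
Therefore the nozzle discharge = 0.579 L/s.


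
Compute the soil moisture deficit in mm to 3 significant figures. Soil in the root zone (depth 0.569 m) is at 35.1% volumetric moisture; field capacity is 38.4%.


Approach: apply the soil moisture deficit relation, SMD = (FC - theta)/100 * depth * 1000.
SMD = (38.4 - 35.1)/100 * 0.569 * 1000 = 18.8 mm
Therefore the soil moisture deficit = 18.8 mm.


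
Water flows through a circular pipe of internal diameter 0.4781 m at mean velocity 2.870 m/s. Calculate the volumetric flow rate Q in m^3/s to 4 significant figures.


Approach: apply the continuity equation for pipe flow, Q = A * v with A = pi*(D/2)^2.
A = pi*(0.4781/2)^2 = 0.179526 m^2
Q = 0.179526 * 2.870 = 0.5152 m^3/s
Therefore the volumetric flow rate Q = 0.5152 m^3/s.


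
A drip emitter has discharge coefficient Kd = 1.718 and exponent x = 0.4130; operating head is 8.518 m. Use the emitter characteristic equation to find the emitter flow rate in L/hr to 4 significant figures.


Approach: apply the emitter characteristic equation, q = Kd * h^x.
q = 1.718 * 8.518^0.4130 = 4.162 L/hr
Therefore the emitter flow rate = 4.162 L/hr.


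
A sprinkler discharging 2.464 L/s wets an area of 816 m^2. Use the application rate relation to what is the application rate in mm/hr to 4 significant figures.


Approach: apply the application rate relation, rate = (Q/A)*3600.
rate = (2.464 / 816) * 3600 = 10.87 mm/hr
Therefore the application rate = 10.87 mm/hr.


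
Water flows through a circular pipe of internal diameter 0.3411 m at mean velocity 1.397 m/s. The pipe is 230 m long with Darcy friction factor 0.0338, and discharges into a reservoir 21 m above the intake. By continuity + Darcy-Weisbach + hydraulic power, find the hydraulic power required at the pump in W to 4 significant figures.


Approach: apply continuity + Darcy-Weisbach + hydraulic power, Q = A*v; hf = f*(L/D)*(v^2/(2g)); H = static + hf; P = rho*g*Q*H.
Step 1 — flow rate (continuity, Q = A*v):
  A = pi*(0.3411/2)^2 = 0.0913805 m^2
  Q = 0.0913805 * 1.397 = 0.127658 m^3/s
Step 2 — friction head loss (Darcy-Weisbach):
  hf = 0.0338 * (230/0.3411) * (1.397^2 / (2*9.81))
  hf = 2.26703 m
Step 3 — total head: H = 21 + 2.26703 = 23.2670 m
Step 4 — hydraulic power (P = rho*g*Q*H):
  P = 1000 * 9.81 * 0.127658 * 23.2670 = 29140 W
Therefore the hydraulic power required at the pump = 29140 W.


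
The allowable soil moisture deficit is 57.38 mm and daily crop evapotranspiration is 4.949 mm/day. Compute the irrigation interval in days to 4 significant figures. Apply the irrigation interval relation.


Approach: apply the irrigation interval relation, interval = SMD / ETc.
interval = 57.38 / 4.949 = 11.59 days
Therefore the irrigation interval = 11.59 days.


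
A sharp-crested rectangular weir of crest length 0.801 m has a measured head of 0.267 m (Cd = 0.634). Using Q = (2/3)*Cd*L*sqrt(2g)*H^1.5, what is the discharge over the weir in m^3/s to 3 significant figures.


Q = (2/3)*0.634*0.801*sqrt(2*9.81)*0.267^1.5 = 0.207 m^3/s
Therefore the discharge over the weir = 0.207 m^3/s.


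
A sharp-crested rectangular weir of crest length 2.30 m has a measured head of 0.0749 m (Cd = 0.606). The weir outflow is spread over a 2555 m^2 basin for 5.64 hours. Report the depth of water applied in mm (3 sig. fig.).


Approach: apply the rectangular weir equation with a volume-to-depth conversion, Q = (2/3)*Cd*L*sqrt(2g)*H^1.5; d = Q*t/A * 1000.
Step 1 — weir discharge:
  Q = (2/3)*0.606*2.30*sqrt(2*9.81)*0.0749^1.5 = 0.084369 m^3/s
Step 2 — volume: V = 0.084369 * 5.64*3600 = 1713.0 m^3
Step 3 — depth: d = V/A * 1000 = 1713.0/2555 * 1000 = 670 mm
Therefore the depth of water applied = 670 mm.


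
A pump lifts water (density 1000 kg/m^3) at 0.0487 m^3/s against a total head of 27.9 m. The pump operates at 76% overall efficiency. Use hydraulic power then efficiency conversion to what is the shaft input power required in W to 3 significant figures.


Approach: apply hydraulic power then efficiency conversion, P = rho*g*Q*H; P_in = P/eta.
Step 1 — hydraulic power (P = rho*g*Q*H):
  P = 1000 * 9.81 * 0.0487 * 27.9 = 13329 W
Step 2 — input power: P_in = P/eta = 13329 / 0.76 = 17500 W
Therefore the shaft input power required = 17500 W.


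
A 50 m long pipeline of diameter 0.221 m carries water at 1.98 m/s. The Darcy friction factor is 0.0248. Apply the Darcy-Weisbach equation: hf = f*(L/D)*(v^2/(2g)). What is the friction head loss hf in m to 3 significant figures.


hf = 0.0248 * (50/0.221) * (1.98^2 / (2*9.81))
hf = 1.12 m
Therefore the friction head loss hf = 1.12 m.


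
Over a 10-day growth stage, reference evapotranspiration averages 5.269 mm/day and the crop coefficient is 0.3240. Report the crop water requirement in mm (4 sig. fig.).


Approach: apply the crop water requirement relation, CWR = ET0 * Kc * days.
CWR = 5.269 * 0.3240 * 10 = 17.07 mm
Therefore the crop water requirement = 17.07 mm.


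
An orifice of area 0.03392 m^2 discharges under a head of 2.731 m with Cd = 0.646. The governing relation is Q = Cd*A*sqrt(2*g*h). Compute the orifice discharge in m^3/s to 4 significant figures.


Q = 0.646 * 0.03392 * sqrt(2*9.81*2.731) = 0.1604 m^3/s
Therefore the orifice discharge = 0.1604 m^3/s.


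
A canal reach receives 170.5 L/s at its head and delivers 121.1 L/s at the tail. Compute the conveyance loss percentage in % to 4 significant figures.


Approach: apply the conveyance loss ratio, loss% = ((Q_head - Q_tail)/Q_head)*100.
loss = ((170.5 - 121.1)/170.5)*100 = 28.97 %
Therefore the conveyance loss percentage = 28.97 %.


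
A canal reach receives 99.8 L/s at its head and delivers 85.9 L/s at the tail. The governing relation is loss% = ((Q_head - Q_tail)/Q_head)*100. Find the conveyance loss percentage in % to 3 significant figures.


loss = ((99.8 - 85.9)/99.8)*100 = 13.9 %
Therefore the conveyance loss percentage = 13.9 %.


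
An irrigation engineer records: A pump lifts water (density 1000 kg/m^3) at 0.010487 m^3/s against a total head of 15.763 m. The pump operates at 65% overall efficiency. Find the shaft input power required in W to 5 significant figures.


Approach: apply hydraulic power then efficiency conversion, P = rho*g*Q*H; P_in = P/eta.
Step 1 — hydraulic power (P = rho*g*Q*H):
  P = 1000 * 9.81 * 0.010487 * 15.763 = 1621.658 W
Step 2 — input power: P_in = P/eta = 1621.658 / 0.65 = 2494.9 W
Therefore the shaft input power required = 2494.9 W.


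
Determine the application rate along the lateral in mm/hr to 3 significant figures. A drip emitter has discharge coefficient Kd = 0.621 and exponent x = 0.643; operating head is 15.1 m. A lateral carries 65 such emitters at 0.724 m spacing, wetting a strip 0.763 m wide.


Approach: apply the emitter equation with a lateral mass balance, q = Kd*h^x; Q = n*q; rate = Q/(n*spacing*width).
Step 1 — single emitter flow (q = Kd*h^x):
  q = 0.621 * 15.1^0.643 = 3.5577 L/hr
Step 2 — total lateral flow: Q = 65 * 3.5577 = 231.25 L/hr
Step 3 — wetted area: A = 65 * 0.724 * 0.763 = 35.907 m^2
Step 4 — application rate: Q/A = 231.25/35.907 = 6.44 mm/hr
Therefore the application rate along the lateral = 6.44 mm/hr.


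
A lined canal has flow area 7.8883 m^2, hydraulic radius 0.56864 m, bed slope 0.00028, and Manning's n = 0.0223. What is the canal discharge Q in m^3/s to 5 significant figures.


Approach: apply Manning's equation, Q = (1/n)*A*R^(2/3)*S^(1/2).
Q = (1/0.0223) * 7.8883 * 0.56864^(2/3) * 0.00028^(1/2) = 4.0627 m^3/s
Therefore the canal discharge Q = 4.0627 m^3/s.


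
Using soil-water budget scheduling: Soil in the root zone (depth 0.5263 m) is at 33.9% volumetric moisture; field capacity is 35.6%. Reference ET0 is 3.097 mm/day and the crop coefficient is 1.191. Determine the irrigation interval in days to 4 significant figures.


Approach: apply soil-water budget scheduling, SMD = (FC-theta)/100*depth*1000; ETc = ET0*Kc; interval = SMD/ETc.
Step 1 — soil moisture deficit:
  SMD = (35.6 - 33.9)/100 * 0.5263 * 1000 = 8.94710 mm
Step 2 — daily crop ET (ETc = ET0*Kc):
  ETc = 3.097 * 1.191 = 3.68853 mm/day
Step 3 — irrigation interval (SMD/ETc):
  interval = 8.94710 / 3.68853 = 2.426 days
Therefore the irrigation interval = 2.426 days.


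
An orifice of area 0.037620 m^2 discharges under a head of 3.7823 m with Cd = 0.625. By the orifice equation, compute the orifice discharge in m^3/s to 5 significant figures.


Approach: apply the orifice equation, Q = Cd*A*sqrt(2*g*h).
Q = 0.625 * 0.037620 * sqrt(2*9.81*3.7823) = 0.20255 m^3/s
Therefore the orifice discharge = 0.20255 m^3/s.


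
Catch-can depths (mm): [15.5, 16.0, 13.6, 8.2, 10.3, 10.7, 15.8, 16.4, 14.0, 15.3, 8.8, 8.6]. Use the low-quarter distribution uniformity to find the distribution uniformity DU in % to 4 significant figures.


Approach: apply the low-quarter distribution uniformity, DU = (mean of lowest quarter of readings / overall mean)*100.
sorted lowest 3 of 12: [8.2, 8.6, 8.8] -> mean = 8.53333 mm
overall mean = 12.7667 mm
DU = (8.53333/12.7667)*100 = 66.84 %
Therefore the distribution uniformity DU = 66.84 %.


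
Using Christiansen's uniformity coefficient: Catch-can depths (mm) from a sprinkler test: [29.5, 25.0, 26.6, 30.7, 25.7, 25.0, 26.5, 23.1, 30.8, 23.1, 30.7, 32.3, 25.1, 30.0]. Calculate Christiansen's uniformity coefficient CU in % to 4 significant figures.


Approach: apply Christiansen's uniformity coefficient, CU = (1 - mean_abs_deviation/mean)*100.
mean = 27.4357 mm
mean |d_i - mean| = 2.76939 mm
CU = (1 - 2.76939/27.4357)*100 = 89.91 %
Therefore Christiansen's uniformity coefficient CU = 89.91 %.


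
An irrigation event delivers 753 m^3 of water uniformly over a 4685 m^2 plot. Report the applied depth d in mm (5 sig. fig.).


Approach: apply depth from volume over area, d = (V/A)*1000.
d = (753 / 4685) * 1000 = 160.73 mm
Therefore the applied depth d = 160.73 mm.


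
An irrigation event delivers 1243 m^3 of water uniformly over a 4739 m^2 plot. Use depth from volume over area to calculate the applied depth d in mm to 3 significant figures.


Approach: apply depth from volume over area, d = (V/A)*1000.
d = (1243 / 4739) * 1000 = 262 mm
Therefore the applied depth d = 262 mm.


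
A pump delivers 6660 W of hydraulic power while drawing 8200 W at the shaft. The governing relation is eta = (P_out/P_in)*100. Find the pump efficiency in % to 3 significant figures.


eta = (6660 / 8200) * 100 = 81.2 %
Therefore the pump efficiency = 81.2 %.


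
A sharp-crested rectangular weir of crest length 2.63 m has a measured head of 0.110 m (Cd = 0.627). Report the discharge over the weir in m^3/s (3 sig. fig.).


Approach: apply the rectangular weir equation, Q = (2/3)*Cd*L*sqrt(2g)*H^1.5.
Q = (2/3)*0.627*2.63*sqrt(2*9.81)*0.110^1.5 = 0.178 m^3/s
Therefore the discharge over the weir = 0.178 m^3/s.


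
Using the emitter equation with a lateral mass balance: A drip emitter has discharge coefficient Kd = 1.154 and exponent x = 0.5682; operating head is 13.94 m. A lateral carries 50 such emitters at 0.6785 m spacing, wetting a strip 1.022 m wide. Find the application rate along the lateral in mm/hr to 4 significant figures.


Approach: apply the emitter equation with a lateral mass balance, q = Kd*h^x; Q = n*q; rate = Q/(n*spacing*width).
Step 1 — single emitter flow (q = Kd*h^x):
  q = 1.154 * 13.94^0.5682 = 5.15675 L/hr
Step 2 — total lateral flow: Q = 50 * 5.15675 = 257.837 L/hr
Step 3 — wetted area: A = 50 * 0.6785 * 1.022 = 34.6713 m^2
Step 4 — application rate: Q/A = 257.837/34.6713 = 7.437 mm/hr
Therefore the application rate along the lateral = 7.437 mm/hr.


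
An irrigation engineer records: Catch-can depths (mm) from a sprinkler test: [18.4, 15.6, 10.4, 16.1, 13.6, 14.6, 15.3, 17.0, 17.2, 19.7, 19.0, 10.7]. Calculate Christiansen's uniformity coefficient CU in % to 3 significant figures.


Approach: apply Christiansen's uniformity coefficient, CU = (1 - mean_abs_deviation/mean)*100.
mean = 15.633 mm
mean |d_i - mean| = 2.2667 mm
CU = (1 - 2.2667/15.633)*100 = 85.5 %
Therefore Christiansen's uniformity coefficient CU = 85.5 %.


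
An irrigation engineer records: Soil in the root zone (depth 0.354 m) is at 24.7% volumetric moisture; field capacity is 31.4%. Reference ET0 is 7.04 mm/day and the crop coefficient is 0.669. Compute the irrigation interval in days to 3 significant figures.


Approach: apply soil-water budget scheduling, SMD = (FC-theta)/100*depth*1000; ETc = ET0*Kc; interval = SMD/ETc.
Step 1 — soil moisture deficit:
  SMD = (31.4 - 24.7)/100 * 0.354 * 1000 = 23.718 mm
Step 2 — daily crop ET (ETc = ET0*Kc):
  ETc = 7.04 * 0.669 = 4.7098 mm/day
Step 3 — irrigation interval (SMD/ETc):
  interval = 23.718 / 4.7098 = 5.04 days
Therefore the irrigation interval = 5.04 days.


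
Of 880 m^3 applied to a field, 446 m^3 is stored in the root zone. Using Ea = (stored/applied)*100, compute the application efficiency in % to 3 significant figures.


Ea = (446/880)*100 = 50.7 %
Therefore the application efficiency = 50.7 %.


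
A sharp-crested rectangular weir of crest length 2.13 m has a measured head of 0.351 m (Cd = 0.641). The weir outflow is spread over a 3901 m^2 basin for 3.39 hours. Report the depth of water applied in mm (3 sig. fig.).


Approach: apply the rectangular weir equation with a volume-to-depth conversion, Q = (2/3)*Cd*L*sqrt(2g)*H^1.5; d = Q*t/A * 1000.
Step 1 — weir discharge:
  Q = (2/3)*0.641*2.13*sqrt(2*9.81)*0.351^1.5 = 0.83841 m^3/s
Step 2 — volume: V = 0.83841 * 3.39*3600 = 10232 m^3
Step 3 — depth: d = V/A * 1000 = 10232/3901 * 1000 = 2620 mm
Therefore the depth of water applied = 2620 mm.


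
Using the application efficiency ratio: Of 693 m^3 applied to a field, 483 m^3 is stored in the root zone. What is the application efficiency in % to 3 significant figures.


Approach: apply the application efficiency ratio, Ea = (stored/applied)*100.
Ea = (483/693)*100 = 69.7 %
Therefore the application efficiency = 69.7 %.


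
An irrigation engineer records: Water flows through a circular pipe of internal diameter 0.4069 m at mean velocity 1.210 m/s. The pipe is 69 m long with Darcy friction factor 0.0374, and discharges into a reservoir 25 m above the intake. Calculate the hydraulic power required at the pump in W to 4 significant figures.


Approach: apply continuity + Darcy-Weisbach + hydraulic power, Q = A*v; hf = f*(L/D)*(v^2/(2g)); H = static + hf; P = rho*g*Q*H.
Step 1 — flow rate (continuity, Q = A*v):
  A = pi*(0.4069/2)^2 = 0.130036 m^2
  Q = 0.130036 * 1.210 = 0.157344 m^3/s
Step 2 — friction head loss (Darcy-Weisbach):
  hf = 0.0374 * (69/0.4069) * (1.210^2 / (2*9.81))
  hf = 0.473265 m
Step 3 — total head: H = 25 + 0.473265 = 25.4733 m
Step 4 — hydraulic power (P = rho*g*Q*H):
  P = 1000 * 9.81 * 0.157344 * 25.4733 = 39320 W
Therefore the hydraulic power required at the pump = 39320 W.


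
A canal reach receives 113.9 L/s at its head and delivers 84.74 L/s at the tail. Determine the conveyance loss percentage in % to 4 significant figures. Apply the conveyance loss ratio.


Approach: apply the conveyance loss ratio, loss% = ((Q_head - Q_tail)/Q_head)*100.
loss = ((113.9 - 84.74)/113.9)*100 = 25.60 %
Therefore the conveyance loss percentage = 25.60 %.


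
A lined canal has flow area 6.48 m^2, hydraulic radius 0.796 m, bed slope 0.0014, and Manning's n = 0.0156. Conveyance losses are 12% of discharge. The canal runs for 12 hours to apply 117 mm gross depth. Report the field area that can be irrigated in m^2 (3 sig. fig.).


Approach: apply Manning's equation with a conveyance and depth budget, Q = (1/n)*A*R^(2/3)*S^(1/2); Q_field = Q*(1-loss); Area = Q_field*t/(d/1000).
Step 1 — canal discharge (Manning's equation):
  Q = (1/0.0156) * 6.48 * 0.796^(2/3) * 0.0014^(1/2) = 13.349 m^3/s
Step 2 — delivered flow: Q_field = 13.349*(1 - 12/100) = 11.747 m^3/s
Step 3 — volume delivered: V = 11.747 * 12*3600 = 507480 m^3
Step 4 — area served: A = V / (depth/1000) = 507480 / 0.117 = 4340000 m^2
Therefore the field area that can be irrigated = 4340000 m^2.


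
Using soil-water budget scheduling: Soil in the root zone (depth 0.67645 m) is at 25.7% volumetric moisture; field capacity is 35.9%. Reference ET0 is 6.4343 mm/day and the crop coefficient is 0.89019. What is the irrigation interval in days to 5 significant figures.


Approach: apply soil-water budget scheduling, SMD = (FC-theta)/100*depth*1000; ETc = ET0*Kc; interval = SMD/ETc.
Step 1 — soil moisture deficit:
  SMD = (35.9 - 25.7)/100 * 0.67645 * 1000 = 68.99790 mm
Step 2 — daily crop ET (ETc = ET0*Kc):
  ETc = 6.4343 * 0.89019 = 5.727750 mm/day
Step 3 — irrigation interval (SMD/ETc):
  interval = 68.99790 / 5.727750 = 12.046 days
Therefore the irrigation interval = 12.046 days.


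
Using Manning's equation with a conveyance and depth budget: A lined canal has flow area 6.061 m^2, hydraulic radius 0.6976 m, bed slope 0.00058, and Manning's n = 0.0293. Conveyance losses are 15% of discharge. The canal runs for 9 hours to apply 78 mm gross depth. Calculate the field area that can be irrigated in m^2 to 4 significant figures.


Approach: apply Manning's equation with a conveyance and depth budget, Q = (1/n)*A*R^(2/3)*S^(1/2); Q_field = Q*(1-loss); Area = Q_field*t/(d/1000).
Step 1 — canal discharge (Manning's equation):
  Q = (1/0.0293) * 6.061 * 0.6976^(2/3) * 0.00058^(1/2) = 3.91858 m^3/s
Step 2 — delivered flow: Q_field = 3.91858*(1 - 15/100) = 3.33079 m^3/s
Step 3 — volume delivered: V = 3.33079 * 9*3600 = 107918 m^3
Step 4 — area served: A = V / (depth/1000) = 107918 / 0.078 = 1384000 m^2
Therefore the field area that can be irrigated = 1384000 m^2.


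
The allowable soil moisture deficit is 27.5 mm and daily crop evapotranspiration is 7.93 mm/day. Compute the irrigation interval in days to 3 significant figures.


Approach: apply the irrigation interval relation, interval = SMD / ETc.
interval = 27.5 / 7.93 = 3.47 days
Therefore the irrigation interval = 3.47 days.


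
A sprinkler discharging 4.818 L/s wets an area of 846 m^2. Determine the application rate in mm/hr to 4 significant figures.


Approach: apply the application rate relation, rate = (Q/A)*3600.
rate = (4.818 / 846) * 3600 = 20.50 mm/hr
Therefore the application rate = 20.50 mm/hr.


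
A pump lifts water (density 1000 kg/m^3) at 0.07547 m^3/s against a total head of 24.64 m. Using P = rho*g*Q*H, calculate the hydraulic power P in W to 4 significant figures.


P = 1000 * 9.81 * 0.07547 * 24.64 = 18240 W
Therefore the hydraulic power P = 18240 W.


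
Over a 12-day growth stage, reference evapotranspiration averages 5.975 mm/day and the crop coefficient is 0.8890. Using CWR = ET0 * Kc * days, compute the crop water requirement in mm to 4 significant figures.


CWR = 5.975 * 0.8890 * 12 = 63.74 mm
Therefore the crop water requirement = 63.74 mm.


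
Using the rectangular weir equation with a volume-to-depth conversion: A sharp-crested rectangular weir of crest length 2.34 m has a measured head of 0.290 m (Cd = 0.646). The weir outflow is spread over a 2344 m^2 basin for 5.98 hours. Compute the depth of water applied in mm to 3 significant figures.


Approach: apply the rectangular weir equation with a volume-to-depth conversion, Q = (2/3)*Cd*L*sqrt(2g)*H^1.5; d = Q*t/A * 1000.
Step 1 — weir discharge:
  Q = (2/3)*0.646*2.34*sqrt(2*9.81)*0.290^1.5 = 0.69711 m^3/s
Step 2 — volume: V = 0.69711 * 5.98*3600 = 15007 m^3
Step 3 — depth: d = V/A * 1000 = 15007/2344 * 1000 = 6400 mm
Therefore the depth of water applied = 6400 mm.


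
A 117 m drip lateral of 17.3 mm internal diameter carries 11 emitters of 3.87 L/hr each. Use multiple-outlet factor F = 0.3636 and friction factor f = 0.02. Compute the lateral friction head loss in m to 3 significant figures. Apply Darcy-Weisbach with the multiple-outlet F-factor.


Approach: apply Darcy-Weisbach with the multiple-outlet F-factor, Q = n*q/(3600*1000) m^3/s; v = Q/A; hf = F*f*(L/D)*(v^2/(2g)).
Q = 11*3.87/(3600*1000) = 1.1825e-05 m^3/s
A = pi*(17.3e-3/2)^2 = 2.3506e-04 m^2, so v = Q/A = 0.050306 m/s
hf = 0.3636*0.02*(117/0.0173)*(0.050306^2/(2*9.81)) = 0.00634 m
Therefore the lateral friction head loss = 0.00634 m.


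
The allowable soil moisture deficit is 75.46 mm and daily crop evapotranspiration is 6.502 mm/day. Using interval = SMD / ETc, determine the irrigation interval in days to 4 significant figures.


interval = 75.46 / 6.502 = 11.61 days
Therefore the irrigation interval = 11.61 days.


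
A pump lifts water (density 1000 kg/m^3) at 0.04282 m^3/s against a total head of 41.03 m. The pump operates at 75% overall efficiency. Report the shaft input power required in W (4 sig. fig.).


Approach: apply hydraulic power then efficiency conversion, P = rho*g*Q*H; P_in = P/eta.
Step 1 — hydraulic power (P = rho*g*Q*H):
  P = 1000 * 9.81 * 0.04282 * 41.03 = 17235.2 W
Step 2 — input power: P_in = P/eta = 17235.2 / 0.75 = 22980 W
Therefore the shaft input power required = 22980 W.


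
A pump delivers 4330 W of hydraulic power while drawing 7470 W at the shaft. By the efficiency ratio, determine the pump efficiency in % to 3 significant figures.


Approach: apply the efficiency ratio, eta = (P_out/P_in)*100.
eta = (4330 / 7470) * 100 = 58.0 %
Therefore the pump efficiency = 58.0 %.


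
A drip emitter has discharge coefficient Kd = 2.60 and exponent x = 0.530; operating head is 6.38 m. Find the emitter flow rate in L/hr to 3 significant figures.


Approach: apply the emitter characteristic equation, q = Kd * h^x.
q = 2.60 * 6.38^0.530 = 6.94 L/hr
Therefore the emitter flow rate = 6.94 L/hr.


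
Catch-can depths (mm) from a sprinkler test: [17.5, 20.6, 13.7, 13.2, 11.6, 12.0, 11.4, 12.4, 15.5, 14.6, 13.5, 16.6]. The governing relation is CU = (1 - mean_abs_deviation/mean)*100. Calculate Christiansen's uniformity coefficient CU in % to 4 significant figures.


mean = 14.3833 mm
mean |d_i - mean| = 2.14722 mm
CU = (1 - 2.14722/14.3833)*100 = 85.07 %
Therefore Christiansen's uniformity coefficient CU = 85.07 %.


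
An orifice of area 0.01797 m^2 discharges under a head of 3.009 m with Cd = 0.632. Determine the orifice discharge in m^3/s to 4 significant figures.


Approach: apply the orifice equation, Q = Cd*A*sqrt(2*g*h).
Q = 0.632 * 0.01797 * sqrt(2*9.81*3.009) = 0.08726 m^3/s
Therefore the orifice discharge = 0.08726 m^3/s.


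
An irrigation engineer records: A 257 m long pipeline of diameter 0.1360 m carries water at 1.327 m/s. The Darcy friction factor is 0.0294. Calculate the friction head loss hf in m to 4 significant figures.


Approach: apply the Darcy-Weisbach equation, hf = f*(L/D)*(v^2/(2g)).
hf = 0.0294 * (257/0.1360) * (1.327^2 / (2*9.81))
hf = 4.986 m
Therefore the friction head loss hf = 4.986 m.


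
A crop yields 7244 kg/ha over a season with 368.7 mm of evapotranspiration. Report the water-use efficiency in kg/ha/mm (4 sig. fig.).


Approach: apply the water-use efficiency ratio, WUE = yield/ET.
WUE = 7244 / 368.7 = 19.65 kg/ha/mm
Therefore the water-use efficiency = 19.65 kg/ha/mm.


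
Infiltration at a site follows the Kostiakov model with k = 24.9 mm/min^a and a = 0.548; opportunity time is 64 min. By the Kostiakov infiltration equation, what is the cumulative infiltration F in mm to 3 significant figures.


Approach: apply the Kostiakov infiltration equation, F = k*t^a.
F = 24.9 * 64^0.548 = 243 mm
Therefore the cumulative infiltration F = 243 mm.


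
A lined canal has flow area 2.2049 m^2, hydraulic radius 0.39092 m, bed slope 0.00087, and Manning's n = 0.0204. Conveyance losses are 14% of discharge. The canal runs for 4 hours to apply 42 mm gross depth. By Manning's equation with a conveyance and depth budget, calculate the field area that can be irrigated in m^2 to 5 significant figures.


Approach: apply Manning's equation with a conveyance and depth budget, Q = (1/n)*A*R^(2/3)*S^(1/2); Q_field = Q*(1-loss); Area = Q_field*t/(d/1000).
Step 1 — canal discharge (Manning's equation):
  Q = (1/0.0204) * 2.2049 * 0.39092^(2/3) * 0.00087^(1/2) = 1.704421 m^3/s
Step 2 — delivered flow: Q_field = 1.704421*(1 - 14/100) = 1.465802 m^3/s
Step 3 — volume delivered: V = 1.465802 * 4*3600 = 21107.55 m^3
Step 4 — area served: A = V / (depth/1000) = 21107.55 / 0.042 = 502560 m^2
Therefore the field area that can be irrigated = 502560 m^2.


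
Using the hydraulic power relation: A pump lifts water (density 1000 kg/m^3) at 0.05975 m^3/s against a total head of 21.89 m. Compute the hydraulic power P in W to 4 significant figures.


Approach: apply the hydraulic power relation, P = rho*g*Q*H.
P = 1000 * 9.81 * 0.05975 * 21.89 = 12830 W
Therefore the hydraulic power P = 12830 W.


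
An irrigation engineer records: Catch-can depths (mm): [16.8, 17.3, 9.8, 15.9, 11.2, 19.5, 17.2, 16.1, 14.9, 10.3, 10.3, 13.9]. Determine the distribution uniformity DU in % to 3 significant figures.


Approach: apply the low-quarter distribution uniformity, DU = (mean of lowest quarter of readings / overall mean)*100.
sorted lowest 3 of 12: [9.8, 10.3, 10.3] -> mean = 10.133 mm
overall mean = 14.433 mm
DU = (10.133/14.433)*100 = 70.2 %
Therefore the distribution uniformity DU = 70.2 %.


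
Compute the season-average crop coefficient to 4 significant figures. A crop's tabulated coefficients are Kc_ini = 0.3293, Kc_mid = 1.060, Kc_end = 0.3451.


Approach: apply a simple seasonal average, Kc_avg = (Kc_ini + Kc_mid + Kc_end)/3.
Kc_avg = (0.3293 + 1.060 + 0.3451)/3 = 0.5781
Therefore the season-average crop coefficient = 0.5781.


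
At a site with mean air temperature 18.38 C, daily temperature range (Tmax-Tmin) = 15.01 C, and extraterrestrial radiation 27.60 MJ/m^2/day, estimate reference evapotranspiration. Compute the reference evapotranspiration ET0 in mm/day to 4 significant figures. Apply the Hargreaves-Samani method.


Approach: apply the Hargreaves-Samani method, ET0 = 0.0023*(Tmean+17.8)*sqrt(Tmax-Tmin)*0.408*Ra.
ET0 = 0.0023*(18.38+17.8)*sqrt(15.01)*0.408*27.60 = 3.630 mm/day
Therefore the reference evapotranspiration ET0 = 3.630 mm/day.


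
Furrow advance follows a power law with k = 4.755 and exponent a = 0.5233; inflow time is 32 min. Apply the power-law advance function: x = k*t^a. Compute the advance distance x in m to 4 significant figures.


x = 4.755 * 32^0.5233 = 29.16 m
Therefore the advance distance x = 29.16 m.


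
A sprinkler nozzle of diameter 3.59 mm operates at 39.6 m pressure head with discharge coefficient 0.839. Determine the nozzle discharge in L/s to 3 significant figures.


Approach: apply the orifice equation, Q = Cd*A*sqrt(2*g*h), A = pi*(d/2)^2.
A = pi*(3.59e-3/2)^2 = 1.0122e-05 m^2
Q = 0.839 * 1.0122e-05 * sqrt(2*9.81*39.6) * 1000 = 0.237 L/s
Therefore the nozzle discharge = 0.237 L/s.


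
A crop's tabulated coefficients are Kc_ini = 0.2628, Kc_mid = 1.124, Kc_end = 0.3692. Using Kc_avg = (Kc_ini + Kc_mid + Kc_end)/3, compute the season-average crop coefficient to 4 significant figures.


Kc_avg = (0.2628 + 1.124 + 0.3692)/3 = 0.5853
Therefore the season-average crop coefficient = 0.5853.


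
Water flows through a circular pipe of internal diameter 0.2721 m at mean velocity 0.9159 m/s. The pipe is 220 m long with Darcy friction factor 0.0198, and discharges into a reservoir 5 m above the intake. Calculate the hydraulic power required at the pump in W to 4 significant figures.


Approach: apply continuity + Darcy-Weisbach + hydraulic power, Q = A*v; hf = f*(L/D)*(v^2/(2g)); H = static + hf; P = rho*g*Q*H.
Step 1 — flow rate (continuity, Q = A*v):
  A = pi*(0.2721/2)^2 = 0.0581496 m^2
  Q = 0.0581496 * 0.9159 = 0.0532592 m^3/s
Step 2 — friction head loss (Darcy-Weisbach):
  hf = 0.0198 * (220/0.2721) * (0.9159^2 / (2*9.81))
  hf = 0.684473 m
Step 3 — total head: H = 5 + 0.684473 = 5.68447 m
Step 4 — hydraulic power (P = rho*g*Q*H):
  P = 1000 * 9.81 * 0.0532592 * 5.68447 = 2970 W
Therefore the hydraulic power required at the pump = 2970 W.


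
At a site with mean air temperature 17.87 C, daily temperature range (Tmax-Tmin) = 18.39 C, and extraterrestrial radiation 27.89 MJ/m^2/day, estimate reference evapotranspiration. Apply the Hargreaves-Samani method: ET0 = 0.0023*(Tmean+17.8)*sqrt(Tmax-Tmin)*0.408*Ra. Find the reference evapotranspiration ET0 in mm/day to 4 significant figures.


ET0 = 0.0023*(17.87+17.8)*sqrt(18.39)*0.408*27.89 = 4.003 mm/day
Therefore the reference evapotranspiration ET0 = 4.003 mm/day.


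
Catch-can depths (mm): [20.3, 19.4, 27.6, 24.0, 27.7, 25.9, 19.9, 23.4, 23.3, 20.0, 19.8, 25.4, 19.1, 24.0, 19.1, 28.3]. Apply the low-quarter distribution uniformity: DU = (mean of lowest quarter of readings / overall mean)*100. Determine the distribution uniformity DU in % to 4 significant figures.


sorted lowest 4 of 16: [19.1, 19.1, 19.4, 19.8] -> mean = 19.3500 mm
overall mean = 22.9500 mm
DU = (19.3500/22.9500)*100 = 84.31 %
Therefore the distribution uniformity DU = 84.31 %.


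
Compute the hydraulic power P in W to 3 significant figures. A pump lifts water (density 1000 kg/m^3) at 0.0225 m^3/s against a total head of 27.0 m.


Approach: apply the hydraulic power relation, P = rho*g*Q*H.
P = 1000 * 9.81 * 0.0225 * 27.0 = 5960 W
Therefore the hydraulic power P = 5960 W.


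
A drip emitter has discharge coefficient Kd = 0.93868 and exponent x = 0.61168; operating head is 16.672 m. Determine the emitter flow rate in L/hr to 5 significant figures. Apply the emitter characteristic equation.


Approach: apply the emitter characteristic equation, q = Kd * h^x.
q = 0.93868 * 16.672^0.61168 = 5.2479 L/hr
Therefore the emitter flow rate = 5.2479 L/hr.


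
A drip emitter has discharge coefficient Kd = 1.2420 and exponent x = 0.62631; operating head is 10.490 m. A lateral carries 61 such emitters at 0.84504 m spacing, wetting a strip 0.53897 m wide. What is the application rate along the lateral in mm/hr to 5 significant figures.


Approach: apply the emitter equation with a lateral mass balance, q = Kd*h^x; Q = n*q; rate = Q/(n*spacing*width).
Step 1 — single emitter flow (q = Kd*h^x):
  q = 1.2420 * 10.490^0.62631 = 5.413068 L/hr
Step 2 — total lateral flow: Q = 61 * 5.413068 = 330.1972 L/hr
Step 3 — wetted area: A = 61 * 0.84504 * 0.53897 = 27.78252 m^2
Step 4 — application rate: Q/A = 330.1972/27.78252 = 11.885 mm/hr
Therefore the application rate along the lateral = 11.885 mm/hr.


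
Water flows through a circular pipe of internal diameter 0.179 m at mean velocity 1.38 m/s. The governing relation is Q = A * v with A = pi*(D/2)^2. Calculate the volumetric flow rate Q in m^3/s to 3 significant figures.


A = pi*(0.179/2)^2 = 0.025165 m^2
Q = 0.025165 * 1.38 = 0.0347 m^3/s
Therefore the volumetric flow rate Q = 0.0347 m^3/s.


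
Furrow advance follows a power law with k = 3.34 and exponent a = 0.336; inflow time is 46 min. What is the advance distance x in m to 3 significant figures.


Approach: apply the power-law advance function, x = k*t^a.
x = 3.34 * 46^0.336 = 12.1 m
Therefore the advance distance x = 12.1 m.


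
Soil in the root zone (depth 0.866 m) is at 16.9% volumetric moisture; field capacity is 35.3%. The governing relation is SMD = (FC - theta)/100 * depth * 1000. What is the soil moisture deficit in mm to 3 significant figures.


SMD = (35.3 - 16.9)/100 * 0.866 * 1000 = 159 mm
Therefore the soil moisture deficit = 159 mm.


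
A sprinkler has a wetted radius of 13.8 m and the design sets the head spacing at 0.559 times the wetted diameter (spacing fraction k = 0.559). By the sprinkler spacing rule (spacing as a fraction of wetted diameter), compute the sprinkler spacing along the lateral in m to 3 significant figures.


Approach: apply the sprinkler spacing rule (spacing as a fraction of wetted diameter), S = k*(2*R).
S = 0.559 * (2 * 13.8) = 15.4 m
Therefore the sprinkler spacing along the lateral = 15.4 m.


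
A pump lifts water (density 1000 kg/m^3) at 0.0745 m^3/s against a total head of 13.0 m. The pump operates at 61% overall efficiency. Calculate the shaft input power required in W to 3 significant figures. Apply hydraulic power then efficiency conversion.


Approach: apply hydraulic power then efficiency conversion, P = rho*g*Q*H; P_in = P/eta.
Step 1 — hydraulic power (P = rho*g*Q*H):
  P = 1000 * 9.81 * 0.0745 * 13.0 = 9501.0 W
Step 2 — input power: P_in = P/eta = 9501.0 / 0.61 = 15600 W
Therefore the shaft input power required = 15600 W.


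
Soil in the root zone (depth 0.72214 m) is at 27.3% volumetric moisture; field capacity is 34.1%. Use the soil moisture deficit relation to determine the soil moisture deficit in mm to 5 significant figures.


Approach: apply the soil moisture deficit relation, SMD = (FC - theta)/100 * depth * 1000.
SMD = (34.1 - 27.3)/100 * 0.72214 * 1000 = 49.106 mm
Therefore the soil moisture deficit = 49.106 mm.


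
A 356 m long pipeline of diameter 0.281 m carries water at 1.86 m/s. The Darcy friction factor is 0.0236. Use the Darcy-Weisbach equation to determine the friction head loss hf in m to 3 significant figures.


Approach: apply the Darcy-Weisbach equation, hf = f*(L/D)*(v^2/(2g)).
hf = 0.0236 * (356/0.281) * (1.86^2 / (2*9.81))
hf = 5.27 m
Therefore the friction head loss hf = 5.27 m.


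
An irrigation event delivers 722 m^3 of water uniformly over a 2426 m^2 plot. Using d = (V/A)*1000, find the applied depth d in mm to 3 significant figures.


d = (722 / 2426) * 1000 = 298 mm
Therefore the applied depth d = 298 mm.


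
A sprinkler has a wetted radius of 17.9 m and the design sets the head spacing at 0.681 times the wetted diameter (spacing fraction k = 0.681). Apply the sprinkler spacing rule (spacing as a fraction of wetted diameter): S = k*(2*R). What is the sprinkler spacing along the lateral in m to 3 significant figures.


S = 0.681 * (2 * 17.9) = 24.4 m
Therefore the sprinkler spacing along the lateral = 24.4 m.


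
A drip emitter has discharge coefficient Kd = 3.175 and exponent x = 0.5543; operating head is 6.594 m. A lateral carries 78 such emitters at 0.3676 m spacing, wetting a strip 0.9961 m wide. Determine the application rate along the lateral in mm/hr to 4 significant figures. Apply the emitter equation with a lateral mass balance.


Approach: apply the emitter equation with a lateral mass balance, q = Kd*h^x; Q = n*q; rate = Q/(n*spacing*width).
Step 1 — single emitter flow (q = Kd*h^x):
  q = 3.175 * 6.594^0.5543 = 9.03229 L/hr
Step 2 — total lateral flow: Q = 78 * 9.03229 = 704.519 L/hr
Step 3 — wetted area: A = 78 * 0.3676 * 0.9961 = 28.5610 m^2
Step 4 — application rate: Q/A = 704.519/28.5610 = 24.67 mm/hr
Therefore the application rate along the lateral = 24.67 mm/hr.


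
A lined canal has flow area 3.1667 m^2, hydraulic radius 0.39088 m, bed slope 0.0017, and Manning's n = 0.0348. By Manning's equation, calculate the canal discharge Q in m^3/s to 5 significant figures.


Approach: apply Manning's equation, Q = (1/n)*A*R^(2/3)*S^(1/2).
Q = (1/0.0348) * 3.1667 * 0.39088^(2/3) * 0.0017^(1/2) = 2.0058 m^3/s
Therefore the canal discharge Q = 2.0058 m^3/s.


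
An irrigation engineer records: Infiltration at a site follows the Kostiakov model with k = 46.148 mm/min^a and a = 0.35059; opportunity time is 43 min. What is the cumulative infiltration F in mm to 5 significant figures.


Approach: apply the Kostiakov infiltration equation, F = k*t^a.
F = 46.148 * 43^0.35059 = 172.52 mm
Therefore the cumulative infiltration F = 172.52 mm.


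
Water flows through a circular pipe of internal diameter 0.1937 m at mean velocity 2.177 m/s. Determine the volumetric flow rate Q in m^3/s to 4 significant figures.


Approach: apply the continuity equation for pipe flow, Q = A * v with A = pi*(D/2)^2.
A = pi*(0.1937/2)^2 = 0.0294679 m^2
Q = 0.0294679 * 2.177 = 0.06415 m^3/s
Therefore the volumetric flow rate Q = 0.06415 m^3/s.


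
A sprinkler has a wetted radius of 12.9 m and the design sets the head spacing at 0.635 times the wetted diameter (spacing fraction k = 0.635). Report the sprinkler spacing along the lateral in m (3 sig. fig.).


Approach: apply the sprinkler spacing rule (spacing as a fraction of wetted diameter), S = k*(2*R).
S = 0.635 * (2 * 12.9) = 16.4 m
Therefore the sprinkler spacing along the lateral = 16.4 m.
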